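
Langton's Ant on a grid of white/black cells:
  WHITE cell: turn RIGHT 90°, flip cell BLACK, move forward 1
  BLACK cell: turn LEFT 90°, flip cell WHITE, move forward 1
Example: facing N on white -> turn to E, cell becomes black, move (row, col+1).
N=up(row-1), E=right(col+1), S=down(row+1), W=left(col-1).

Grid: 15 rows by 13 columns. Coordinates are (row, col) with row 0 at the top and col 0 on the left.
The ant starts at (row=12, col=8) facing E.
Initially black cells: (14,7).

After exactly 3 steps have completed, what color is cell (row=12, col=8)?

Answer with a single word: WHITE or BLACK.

Answer: BLACK

Derivation:
Step 1: on WHITE (12,8): turn R to S, flip to black, move to (13,8). |black|=2
Step 2: on WHITE (13,8): turn R to W, flip to black, move to (13,7). |black|=3
Step 3: on WHITE (13,7): turn R to N, flip to black, move to (12,7). |black|=4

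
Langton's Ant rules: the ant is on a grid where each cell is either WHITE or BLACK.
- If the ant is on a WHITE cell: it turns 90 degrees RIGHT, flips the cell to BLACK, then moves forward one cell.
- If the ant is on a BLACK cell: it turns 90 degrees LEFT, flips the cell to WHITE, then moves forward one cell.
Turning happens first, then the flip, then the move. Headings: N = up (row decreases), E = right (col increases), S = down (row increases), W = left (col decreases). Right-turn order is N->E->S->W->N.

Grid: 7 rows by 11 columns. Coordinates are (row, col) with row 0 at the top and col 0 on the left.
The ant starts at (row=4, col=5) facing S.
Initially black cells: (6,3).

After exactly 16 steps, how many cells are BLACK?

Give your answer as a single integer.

Step 1: on WHITE (4,5): turn R to W, flip to black, move to (4,4). |black|=2
Step 2: on WHITE (4,4): turn R to N, flip to black, move to (3,4). |black|=3
Step 3: on WHITE (3,4): turn R to E, flip to black, move to (3,5). |black|=4
Step 4: on WHITE (3,5): turn R to S, flip to black, move to (4,5). |black|=5
Step 5: on BLACK (4,5): turn L to E, flip to white, move to (4,6). |black|=4
Step 6: on WHITE (4,6): turn R to S, flip to black, move to (5,6). |black|=5
Step 7: on WHITE (5,6): turn R to W, flip to black, move to (5,5). |black|=6
Step 8: on WHITE (5,5): turn R to N, flip to black, move to (4,5). |black|=7
Step 9: on WHITE (4,5): turn R to E, flip to black, move to (4,6). |black|=8
Step 10: on BLACK (4,6): turn L to N, flip to white, move to (3,6). |black|=7
Step 11: on WHITE (3,6): turn R to E, flip to black, move to (3,7). |black|=8
Step 12: on WHITE (3,7): turn R to S, flip to black, move to (4,7). |black|=9
Step 13: on WHITE (4,7): turn R to W, flip to black, move to (4,6). |black|=10
Step 14: on WHITE (4,6): turn R to N, flip to black, move to (3,6). |black|=11
Step 15: on BLACK (3,6): turn L to W, flip to white, move to (3,5). |black|=10
Step 16: on BLACK (3,5): turn L to S, flip to white, move to (4,5). |black|=9

Answer: 9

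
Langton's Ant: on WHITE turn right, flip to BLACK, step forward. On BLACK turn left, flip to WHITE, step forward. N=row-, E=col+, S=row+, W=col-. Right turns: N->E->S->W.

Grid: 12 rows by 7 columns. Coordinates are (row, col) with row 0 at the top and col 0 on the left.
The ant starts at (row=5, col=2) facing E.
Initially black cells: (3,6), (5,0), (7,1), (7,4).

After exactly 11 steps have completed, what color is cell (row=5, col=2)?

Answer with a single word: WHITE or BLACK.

Answer: BLACK

Derivation:
Step 1: on WHITE (5,2): turn R to S, flip to black, move to (6,2). |black|=5
Step 2: on WHITE (6,2): turn R to W, flip to black, move to (6,1). |black|=6
Step 3: on WHITE (6,1): turn R to N, flip to black, move to (5,1). |black|=7
Step 4: on WHITE (5,1): turn R to E, flip to black, move to (5,2). |black|=8
Step 5: on BLACK (5,2): turn L to N, flip to white, move to (4,2). |black|=7
Step 6: on WHITE (4,2): turn R to E, flip to black, move to (4,3). |black|=8
Step 7: on WHITE (4,3): turn R to S, flip to black, move to (5,3). |black|=9
Step 8: on WHITE (5,3): turn R to W, flip to black, move to (5,2). |black|=10
Step 9: on WHITE (5,2): turn R to N, flip to black, move to (4,2). |black|=11
Step 10: on BLACK (4,2): turn L to W, flip to white, move to (4,1). |black|=10
Step 11: on WHITE (4,1): turn R to N, flip to black, move to (3,1). |black|=11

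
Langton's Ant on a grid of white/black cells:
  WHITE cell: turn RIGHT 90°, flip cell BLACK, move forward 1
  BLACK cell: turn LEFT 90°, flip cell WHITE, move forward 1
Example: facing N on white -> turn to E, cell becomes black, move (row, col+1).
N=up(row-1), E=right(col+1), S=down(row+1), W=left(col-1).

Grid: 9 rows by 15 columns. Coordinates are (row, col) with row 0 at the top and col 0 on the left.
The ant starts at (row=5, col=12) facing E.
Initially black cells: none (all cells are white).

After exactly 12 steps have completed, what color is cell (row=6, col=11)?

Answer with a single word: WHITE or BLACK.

Step 1: on WHITE (5,12): turn R to S, flip to black, move to (6,12). |black|=1
Step 2: on WHITE (6,12): turn R to W, flip to black, move to (6,11). |black|=2
Step 3: on WHITE (6,11): turn R to N, flip to black, move to (5,11). |black|=3
Step 4: on WHITE (5,11): turn R to E, flip to black, move to (5,12). |black|=4
Step 5: on BLACK (5,12): turn L to N, flip to white, move to (4,12). |black|=3
Step 6: on WHITE (4,12): turn R to E, flip to black, move to (4,13). |black|=4
Step 7: on WHITE (4,13): turn R to S, flip to black, move to (5,13). |black|=5
Step 8: on WHITE (5,13): turn R to W, flip to black, move to (5,12). |black|=6
Step 9: on WHITE (5,12): turn R to N, flip to black, move to (4,12). |black|=7
Step 10: on BLACK (4,12): turn L to W, flip to white, move to (4,11). |black|=6
Step 11: on WHITE (4,11): turn R to N, flip to black, move to (3,11). |black|=7
Step 12: on WHITE (3,11): turn R to E, flip to black, move to (3,12). |black|=8

Answer: BLACK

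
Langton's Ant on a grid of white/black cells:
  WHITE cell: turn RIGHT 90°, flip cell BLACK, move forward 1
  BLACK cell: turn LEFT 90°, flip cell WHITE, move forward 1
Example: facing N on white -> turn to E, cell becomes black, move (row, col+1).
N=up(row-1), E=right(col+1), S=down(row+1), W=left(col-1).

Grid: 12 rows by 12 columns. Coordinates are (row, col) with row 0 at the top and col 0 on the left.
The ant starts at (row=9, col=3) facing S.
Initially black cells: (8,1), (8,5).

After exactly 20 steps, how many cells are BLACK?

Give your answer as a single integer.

Answer: 14

Derivation:
Step 1: on WHITE (9,3): turn R to W, flip to black, move to (9,2). |black|=3
Step 2: on WHITE (9,2): turn R to N, flip to black, move to (8,2). |black|=4
Step 3: on WHITE (8,2): turn R to E, flip to black, move to (8,3). |black|=5
Step 4: on WHITE (8,3): turn R to S, flip to black, move to (9,3). |black|=6
Step 5: on BLACK (9,3): turn L to E, flip to white, move to (9,4). |black|=5
Step 6: on WHITE (9,4): turn R to S, flip to black, move to (10,4). |black|=6
Step 7: on WHITE (10,4): turn R to W, flip to black, move to (10,3). |black|=7
Step 8: on WHITE (10,3): turn R to N, flip to black, move to (9,3). |black|=8
Step 9: on WHITE (9,3): turn R to E, flip to black, move to (9,4). |black|=9
Step 10: on BLACK (9,4): turn L to N, flip to white, move to (8,4). |black|=8
Step 11: on WHITE (8,4): turn R to E, flip to black, move to (8,5). |black|=9
Step 12: on BLACK (8,5): turn L to N, flip to white, move to (7,5). |black|=8
Step 13: on WHITE (7,5): turn R to E, flip to black, move to (7,6). |black|=9
Step 14: on WHITE (7,6): turn R to S, flip to black, move to (8,6). |black|=10
Step 15: on WHITE (8,6): turn R to W, flip to black, move to (8,5). |black|=11
Step 16: on WHITE (8,5): turn R to N, flip to black, move to (7,5). |black|=12
Step 17: on BLACK (7,5): turn L to W, flip to white, move to (7,4). |black|=11
Step 18: on WHITE (7,4): turn R to N, flip to black, move to (6,4). |black|=12
Step 19: on WHITE (6,4): turn R to E, flip to black, move to (6,5). |black|=13
Step 20: on WHITE (6,5): turn R to S, flip to black, move to (7,5). |black|=14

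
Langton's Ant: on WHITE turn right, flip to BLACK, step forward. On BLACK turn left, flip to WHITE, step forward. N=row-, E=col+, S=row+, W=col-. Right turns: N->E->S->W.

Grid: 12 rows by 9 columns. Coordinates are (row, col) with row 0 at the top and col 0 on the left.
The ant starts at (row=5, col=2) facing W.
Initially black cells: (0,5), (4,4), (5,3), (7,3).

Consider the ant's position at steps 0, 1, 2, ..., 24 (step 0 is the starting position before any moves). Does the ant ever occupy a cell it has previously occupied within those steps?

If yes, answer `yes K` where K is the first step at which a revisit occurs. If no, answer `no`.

Answer: yes 7

Derivation:
Step 1: on WHITE (5,2): turn R to N, flip to black, move to (4,2). |black|=5 — new cell
Step 2: on WHITE (4,2): turn R to E, flip to black, move to (4,3). |black|=6 — new cell
Step 3: on WHITE (4,3): turn R to S, flip to black, move to (5,3). |black|=7 — new cell
Step 4: on BLACK (5,3): turn L to E, flip to white, move to (5,4). |black|=6 — new cell
Step 5: on WHITE (5,4): turn R to S, flip to black, move to (6,4). |black|=7 — new cell
Step 6: on WHITE (6,4): turn R to W, flip to black, move to (6,3). |black|=8 — new cell
Step 7: on WHITE (6,3): turn R to N, flip to black, move to (5,3). |black|=9 — REVISIT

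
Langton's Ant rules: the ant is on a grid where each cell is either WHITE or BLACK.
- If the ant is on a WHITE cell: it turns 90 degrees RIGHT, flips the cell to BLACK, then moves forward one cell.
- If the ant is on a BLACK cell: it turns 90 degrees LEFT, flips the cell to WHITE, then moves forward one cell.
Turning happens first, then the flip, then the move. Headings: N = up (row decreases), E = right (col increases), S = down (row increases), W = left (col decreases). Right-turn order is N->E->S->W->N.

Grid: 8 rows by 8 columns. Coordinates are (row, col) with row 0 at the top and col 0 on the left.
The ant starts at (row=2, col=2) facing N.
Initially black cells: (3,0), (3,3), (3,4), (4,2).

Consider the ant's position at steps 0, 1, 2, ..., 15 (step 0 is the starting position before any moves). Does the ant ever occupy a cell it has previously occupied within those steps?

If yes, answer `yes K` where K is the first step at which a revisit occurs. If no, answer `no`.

Answer: yes 7

Derivation:
Step 1: on WHITE (2,2): turn R to E, flip to black, move to (2,3). |black|=5 — new cell
Step 2: on WHITE (2,3): turn R to S, flip to black, move to (3,3). |black|=6 — new cell
Step 3: on BLACK (3,3): turn L to E, flip to white, move to (3,4). |black|=5 — new cell
Step 4: on BLACK (3,4): turn L to N, flip to white, move to (2,4). |black|=4 — new cell
Step 5: on WHITE (2,4): turn R to E, flip to black, move to (2,5). |black|=5 — new cell
Step 6: on WHITE (2,5): turn R to S, flip to black, move to (3,5). |black|=6 — new cell
Step 7: on WHITE (3,5): turn R to W, flip to black, move to (3,4). |black|=7 — REVISIT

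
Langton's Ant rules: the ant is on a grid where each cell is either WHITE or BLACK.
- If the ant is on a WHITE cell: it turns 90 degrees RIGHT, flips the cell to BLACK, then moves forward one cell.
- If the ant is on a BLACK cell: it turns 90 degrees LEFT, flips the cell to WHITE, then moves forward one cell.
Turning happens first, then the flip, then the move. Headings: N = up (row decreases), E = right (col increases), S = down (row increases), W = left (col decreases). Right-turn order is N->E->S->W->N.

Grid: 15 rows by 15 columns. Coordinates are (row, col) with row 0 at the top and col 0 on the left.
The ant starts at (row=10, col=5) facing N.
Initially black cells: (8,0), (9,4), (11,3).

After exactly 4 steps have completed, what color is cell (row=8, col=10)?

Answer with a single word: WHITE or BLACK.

Step 1: on WHITE (10,5): turn R to E, flip to black, move to (10,6). |black|=4
Step 2: on WHITE (10,6): turn R to S, flip to black, move to (11,6). |black|=5
Step 3: on WHITE (11,6): turn R to W, flip to black, move to (11,5). |black|=6
Step 4: on WHITE (11,5): turn R to N, flip to black, move to (10,5). |black|=7

Answer: WHITE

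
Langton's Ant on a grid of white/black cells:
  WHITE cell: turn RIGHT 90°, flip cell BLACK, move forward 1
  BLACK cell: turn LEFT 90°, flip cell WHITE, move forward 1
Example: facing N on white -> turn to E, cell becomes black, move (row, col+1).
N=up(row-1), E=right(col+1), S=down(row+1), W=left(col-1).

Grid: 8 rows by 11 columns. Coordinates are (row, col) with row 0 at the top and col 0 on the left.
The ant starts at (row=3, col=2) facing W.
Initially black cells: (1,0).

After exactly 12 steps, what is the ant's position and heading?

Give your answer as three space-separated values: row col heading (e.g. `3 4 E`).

Step 1: on WHITE (3,2): turn R to N, flip to black, move to (2,2). |black|=2
Step 2: on WHITE (2,2): turn R to E, flip to black, move to (2,3). |black|=3
Step 3: on WHITE (2,3): turn R to S, flip to black, move to (3,3). |black|=4
Step 4: on WHITE (3,3): turn R to W, flip to black, move to (3,2). |black|=5
Step 5: on BLACK (3,2): turn L to S, flip to white, move to (4,2). |black|=4
Step 6: on WHITE (4,2): turn R to W, flip to black, move to (4,1). |black|=5
Step 7: on WHITE (4,1): turn R to N, flip to black, move to (3,1). |black|=6
Step 8: on WHITE (3,1): turn R to E, flip to black, move to (3,2). |black|=7
Step 9: on WHITE (3,2): turn R to S, flip to black, move to (4,2). |black|=8
Step 10: on BLACK (4,2): turn L to E, flip to white, move to (4,3). |black|=7
Step 11: on WHITE (4,3): turn R to S, flip to black, move to (5,3). |black|=8
Step 12: on WHITE (5,3): turn R to W, flip to black, move to (5,2). |black|=9

Answer: 5 2 W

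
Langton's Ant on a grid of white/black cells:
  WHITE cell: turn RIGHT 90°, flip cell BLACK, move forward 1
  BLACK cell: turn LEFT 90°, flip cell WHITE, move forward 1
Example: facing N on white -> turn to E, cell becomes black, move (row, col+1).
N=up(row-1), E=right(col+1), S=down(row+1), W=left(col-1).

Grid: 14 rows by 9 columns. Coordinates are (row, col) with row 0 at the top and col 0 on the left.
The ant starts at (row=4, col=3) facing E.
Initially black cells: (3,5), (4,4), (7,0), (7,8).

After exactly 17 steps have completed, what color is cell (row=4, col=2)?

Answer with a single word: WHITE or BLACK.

Step 1: on WHITE (4,3): turn R to S, flip to black, move to (5,3). |black|=5
Step 2: on WHITE (5,3): turn R to W, flip to black, move to (5,2). |black|=6
Step 3: on WHITE (5,2): turn R to N, flip to black, move to (4,2). |black|=7
Step 4: on WHITE (4,2): turn R to E, flip to black, move to (4,3). |black|=8
Step 5: on BLACK (4,3): turn L to N, flip to white, move to (3,3). |black|=7
Step 6: on WHITE (3,3): turn R to E, flip to black, move to (3,4). |black|=8
Step 7: on WHITE (3,4): turn R to S, flip to black, move to (4,4). |black|=9
Step 8: on BLACK (4,4): turn L to E, flip to white, move to (4,5). |black|=8
Step 9: on WHITE (4,5): turn R to S, flip to black, move to (5,5). |black|=9
Step 10: on WHITE (5,5): turn R to W, flip to black, move to (5,4). |black|=10
Step 11: on WHITE (5,4): turn R to N, flip to black, move to (4,4). |black|=11
Step 12: on WHITE (4,4): turn R to E, flip to black, move to (4,5). |black|=12
Step 13: on BLACK (4,5): turn L to N, flip to white, move to (3,5). |black|=11
Step 14: on BLACK (3,5): turn L to W, flip to white, move to (3,4). |black|=10
Step 15: on BLACK (3,4): turn L to S, flip to white, move to (4,4). |black|=9
Step 16: on BLACK (4,4): turn L to E, flip to white, move to (4,5). |black|=8
Step 17: on WHITE (4,5): turn R to S, flip to black, move to (5,5). |black|=9

Answer: BLACK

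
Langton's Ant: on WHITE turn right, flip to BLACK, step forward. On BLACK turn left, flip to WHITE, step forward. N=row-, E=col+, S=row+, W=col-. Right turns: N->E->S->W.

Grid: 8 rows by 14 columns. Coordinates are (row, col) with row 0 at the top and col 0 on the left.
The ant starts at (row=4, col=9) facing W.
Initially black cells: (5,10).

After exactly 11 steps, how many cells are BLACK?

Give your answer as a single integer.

Step 1: on WHITE (4,9): turn R to N, flip to black, move to (3,9). |black|=2
Step 2: on WHITE (3,9): turn R to E, flip to black, move to (3,10). |black|=3
Step 3: on WHITE (3,10): turn R to S, flip to black, move to (4,10). |black|=4
Step 4: on WHITE (4,10): turn R to W, flip to black, move to (4,9). |black|=5
Step 5: on BLACK (4,9): turn L to S, flip to white, move to (5,9). |black|=4
Step 6: on WHITE (5,9): turn R to W, flip to black, move to (5,8). |black|=5
Step 7: on WHITE (5,8): turn R to N, flip to black, move to (4,8). |black|=6
Step 8: on WHITE (4,8): turn R to E, flip to black, move to (4,9). |black|=7
Step 9: on WHITE (4,9): turn R to S, flip to black, move to (5,9). |black|=8
Step 10: on BLACK (5,9): turn L to E, flip to white, move to (5,10). |black|=7
Step 11: on BLACK (5,10): turn L to N, flip to white, move to (4,10). |black|=6

Answer: 6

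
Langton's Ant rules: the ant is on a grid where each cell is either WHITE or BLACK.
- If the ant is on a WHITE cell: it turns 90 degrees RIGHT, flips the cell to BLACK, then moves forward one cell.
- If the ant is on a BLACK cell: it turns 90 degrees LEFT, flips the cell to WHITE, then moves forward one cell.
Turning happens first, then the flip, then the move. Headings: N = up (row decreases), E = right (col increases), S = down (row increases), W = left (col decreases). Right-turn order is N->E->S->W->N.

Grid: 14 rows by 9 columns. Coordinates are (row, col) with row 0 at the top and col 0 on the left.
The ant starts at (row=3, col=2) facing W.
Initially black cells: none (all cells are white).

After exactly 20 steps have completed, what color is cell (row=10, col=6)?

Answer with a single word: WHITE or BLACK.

Answer: WHITE

Derivation:
Step 1: on WHITE (3,2): turn R to N, flip to black, move to (2,2). |black|=1
Step 2: on WHITE (2,2): turn R to E, flip to black, move to (2,3). |black|=2
Step 3: on WHITE (2,3): turn R to S, flip to black, move to (3,3). |black|=3
Step 4: on WHITE (3,3): turn R to W, flip to black, move to (3,2). |black|=4
Step 5: on BLACK (3,2): turn L to S, flip to white, move to (4,2). |black|=3
Step 6: on WHITE (4,2): turn R to W, flip to black, move to (4,1). |black|=4
Step 7: on WHITE (4,1): turn R to N, flip to black, move to (3,1). |black|=5
Step 8: on WHITE (3,1): turn R to E, flip to black, move to (3,2). |black|=6
Step 9: on WHITE (3,2): turn R to S, flip to black, move to (4,2). |black|=7
Step 10: on BLACK (4,2): turn L to E, flip to white, move to (4,3). |black|=6
Step 11: on WHITE (4,3): turn R to S, flip to black, move to (5,3). |black|=7
Step 12: on WHITE (5,3): turn R to W, flip to black, move to (5,2). |black|=8
Step 13: on WHITE (5,2): turn R to N, flip to black, move to (4,2). |black|=9
Step 14: on WHITE (4,2): turn R to E, flip to black, move to (4,3). |black|=10
Step 15: on BLACK (4,3): turn L to N, flip to white, move to (3,3). |black|=9
Step 16: on BLACK (3,3): turn L to W, flip to white, move to (3,2). |black|=8
Step 17: on BLACK (3,2): turn L to S, flip to white, move to (4,2). |black|=7
Step 18: on BLACK (4,2): turn L to E, flip to white, move to (4,3). |black|=6
Step 19: on WHITE (4,3): turn R to S, flip to black, move to (5,3). |black|=7
Step 20: on BLACK (5,3): turn L to E, flip to white, move to (5,4). |black|=6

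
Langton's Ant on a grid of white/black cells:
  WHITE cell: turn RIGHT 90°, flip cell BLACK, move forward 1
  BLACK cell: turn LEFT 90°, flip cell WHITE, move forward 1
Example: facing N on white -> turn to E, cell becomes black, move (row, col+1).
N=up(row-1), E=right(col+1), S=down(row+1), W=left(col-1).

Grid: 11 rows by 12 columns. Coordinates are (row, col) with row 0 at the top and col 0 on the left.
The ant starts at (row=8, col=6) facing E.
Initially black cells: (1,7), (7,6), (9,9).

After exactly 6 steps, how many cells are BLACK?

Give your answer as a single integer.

Answer: 5

Derivation:
Step 1: on WHITE (8,6): turn R to S, flip to black, move to (9,6). |black|=4
Step 2: on WHITE (9,6): turn R to W, flip to black, move to (9,5). |black|=5
Step 3: on WHITE (9,5): turn R to N, flip to black, move to (8,5). |black|=6
Step 4: on WHITE (8,5): turn R to E, flip to black, move to (8,6). |black|=7
Step 5: on BLACK (8,6): turn L to N, flip to white, move to (7,6). |black|=6
Step 6: on BLACK (7,6): turn L to W, flip to white, move to (7,5). |black|=5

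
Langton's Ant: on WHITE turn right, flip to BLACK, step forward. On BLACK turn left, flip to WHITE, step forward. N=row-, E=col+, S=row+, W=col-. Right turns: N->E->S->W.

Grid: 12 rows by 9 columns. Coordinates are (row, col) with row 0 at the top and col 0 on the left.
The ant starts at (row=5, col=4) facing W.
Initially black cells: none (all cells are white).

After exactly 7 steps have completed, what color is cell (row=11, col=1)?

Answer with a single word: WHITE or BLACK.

Answer: WHITE

Derivation:
Step 1: on WHITE (5,4): turn R to N, flip to black, move to (4,4). |black|=1
Step 2: on WHITE (4,4): turn R to E, flip to black, move to (4,5). |black|=2
Step 3: on WHITE (4,5): turn R to S, flip to black, move to (5,5). |black|=3
Step 4: on WHITE (5,5): turn R to W, flip to black, move to (5,4). |black|=4
Step 5: on BLACK (5,4): turn L to S, flip to white, move to (6,4). |black|=3
Step 6: on WHITE (6,4): turn R to W, flip to black, move to (6,3). |black|=4
Step 7: on WHITE (6,3): turn R to N, flip to black, move to (5,3). |black|=5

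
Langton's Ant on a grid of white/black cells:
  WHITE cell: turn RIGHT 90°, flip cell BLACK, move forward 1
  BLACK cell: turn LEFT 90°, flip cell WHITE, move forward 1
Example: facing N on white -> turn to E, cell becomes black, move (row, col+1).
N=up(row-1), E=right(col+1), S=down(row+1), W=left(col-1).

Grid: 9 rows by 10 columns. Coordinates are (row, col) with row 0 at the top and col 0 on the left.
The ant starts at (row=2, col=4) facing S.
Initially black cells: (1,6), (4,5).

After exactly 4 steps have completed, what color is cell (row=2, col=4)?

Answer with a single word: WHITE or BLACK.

Answer: BLACK

Derivation:
Step 1: on WHITE (2,4): turn R to W, flip to black, move to (2,3). |black|=3
Step 2: on WHITE (2,3): turn R to N, flip to black, move to (1,3). |black|=4
Step 3: on WHITE (1,3): turn R to E, flip to black, move to (1,4). |black|=5
Step 4: on WHITE (1,4): turn R to S, flip to black, move to (2,4). |black|=6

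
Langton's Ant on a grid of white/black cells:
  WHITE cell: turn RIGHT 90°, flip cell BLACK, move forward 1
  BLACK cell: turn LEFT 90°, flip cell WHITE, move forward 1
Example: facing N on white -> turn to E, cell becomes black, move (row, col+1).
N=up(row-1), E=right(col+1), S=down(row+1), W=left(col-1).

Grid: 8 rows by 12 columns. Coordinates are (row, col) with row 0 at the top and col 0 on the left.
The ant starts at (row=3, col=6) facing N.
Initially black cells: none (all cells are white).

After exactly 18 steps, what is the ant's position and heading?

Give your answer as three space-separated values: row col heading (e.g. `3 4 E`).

Step 1: on WHITE (3,6): turn R to E, flip to black, move to (3,7). |black|=1
Step 2: on WHITE (3,7): turn R to S, flip to black, move to (4,7). |black|=2
Step 3: on WHITE (4,7): turn R to W, flip to black, move to (4,6). |black|=3
Step 4: on WHITE (4,6): turn R to N, flip to black, move to (3,6). |black|=4
Step 5: on BLACK (3,6): turn L to W, flip to white, move to (3,5). |black|=3
Step 6: on WHITE (3,5): turn R to N, flip to black, move to (2,5). |black|=4
Step 7: on WHITE (2,5): turn R to E, flip to black, move to (2,6). |black|=5
Step 8: on WHITE (2,6): turn R to S, flip to black, move to (3,6). |black|=6
Step 9: on WHITE (3,6): turn R to W, flip to black, move to (3,5). |black|=7
Step 10: on BLACK (3,5): turn L to S, flip to white, move to (4,5). |black|=6
Step 11: on WHITE (4,5): turn R to W, flip to black, move to (4,4). |black|=7
Step 12: on WHITE (4,4): turn R to N, flip to black, move to (3,4). |black|=8
Step 13: on WHITE (3,4): turn R to E, flip to black, move to (3,5). |black|=9
Step 14: on WHITE (3,5): turn R to S, flip to black, move to (4,5). |black|=10
Step 15: on BLACK (4,5): turn L to E, flip to white, move to (4,6). |black|=9
Step 16: on BLACK (4,6): turn L to N, flip to white, move to (3,6). |black|=8
Step 17: on BLACK (3,6): turn L to W, flip to white, move to (3,5). |black|=7
Step 18: on BLACK (3,5): turn L to S, flip to white, move to (4,5). |black|=6

Answer: 4 5 S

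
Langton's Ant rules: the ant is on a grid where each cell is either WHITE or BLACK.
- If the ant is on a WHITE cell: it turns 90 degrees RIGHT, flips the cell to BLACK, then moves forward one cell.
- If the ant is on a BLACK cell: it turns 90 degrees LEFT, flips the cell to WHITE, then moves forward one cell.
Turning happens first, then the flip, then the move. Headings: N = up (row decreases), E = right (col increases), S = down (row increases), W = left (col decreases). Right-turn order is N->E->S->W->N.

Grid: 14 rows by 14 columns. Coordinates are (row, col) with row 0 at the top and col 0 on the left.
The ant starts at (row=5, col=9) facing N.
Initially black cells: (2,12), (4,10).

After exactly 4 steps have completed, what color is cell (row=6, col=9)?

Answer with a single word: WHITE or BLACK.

Answer: BLACK

Derivation:
Step 1: on WHITE (5,9): turn R to E, flip to black, move to (5,10). |black|=3
Step 2: on WHITE (5,10): turn R to S, flip to black, move to (6,10). |black|=4
Step 3: on WHITE (6,10): turn R to W, flip to black, move to (6,9). |black|=5
Step 4: on WHITE (6,9): turn R to N, flip to black, move to (5,9). |black|=6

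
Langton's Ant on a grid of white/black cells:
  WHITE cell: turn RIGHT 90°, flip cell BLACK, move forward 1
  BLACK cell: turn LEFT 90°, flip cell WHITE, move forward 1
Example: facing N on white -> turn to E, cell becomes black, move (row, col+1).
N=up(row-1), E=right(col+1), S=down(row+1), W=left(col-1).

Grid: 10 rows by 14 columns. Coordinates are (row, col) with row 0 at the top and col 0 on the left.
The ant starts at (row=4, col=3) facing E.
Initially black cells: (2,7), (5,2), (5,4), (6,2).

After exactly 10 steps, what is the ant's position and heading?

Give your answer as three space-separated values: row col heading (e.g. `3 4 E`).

Answer: 5 2 W

Derivation:
Step 1: on WHITE (4,3): turn R to S, flip to black, move to (5,3). |black|=5
Step 2: on WHITE (5,3): turn R to W, flip to black, move to (5,2). |black|=6
Step 3: on BLACK (5,2): turn L to S, flip to white, move to (6,2). |black|=5
Step 4: on BLACK (6,2): turn L to E, flip to white, move to (6,3). |black|=4
Step 5: on WHITE (6,3): turn R to S, flip to black, move to (7,3). |black|=5
Step 6: on WHITE (7,3): turn R to W, flip to black, move to (7,2). |black|=6
Step 7: on WHITE (7,2): turn R to N, flip to black, move to (6,2). |black|=7
Step 8: on WHITE (6,2): turn R to E, flip to black, move to (6,3). |black|=8
Step 9: on BLACK (6,3): turn L to N, flip to white, move to (5,3). |black|=7
Step 10: on BLACK (5,3): turn L to W, flip to white, move to (5,2). |black|=6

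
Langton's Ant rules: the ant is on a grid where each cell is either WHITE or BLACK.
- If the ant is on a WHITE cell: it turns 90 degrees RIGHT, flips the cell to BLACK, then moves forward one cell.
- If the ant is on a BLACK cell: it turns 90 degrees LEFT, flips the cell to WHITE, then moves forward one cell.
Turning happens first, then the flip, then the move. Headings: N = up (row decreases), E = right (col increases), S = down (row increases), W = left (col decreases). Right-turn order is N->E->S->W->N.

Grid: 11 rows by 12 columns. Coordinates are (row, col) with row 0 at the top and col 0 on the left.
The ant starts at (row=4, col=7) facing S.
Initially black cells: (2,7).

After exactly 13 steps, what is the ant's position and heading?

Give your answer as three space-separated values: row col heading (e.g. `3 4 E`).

Answer: 4 8 W

Derivation:
Step 1: on WHITE (4,7): turn R to W, flip to black, move to (4,6). |black|=2
Step 2: on WHITE (4,6): turn R to N, flip to black, move to (3,6). |black|=3
Step 3: on WHITE (3,6): turn R to E, flip to black, move to (3,7). |black|=4
Step 4: on WHITE (3,7): turn R to S, flip to black, move to (4,7). |black|=5
Step 5: on BLACK (4,7): turn L to E, flip to white, move to (4,8). |black|=4
Step 6: on WHITE (4,8): turn R to S, flip to black, move to (5,8). |black|=5
Step 7: on WHITE (5,8): turn R to W, flip to black, move to (5,7). |black|=6
Step 8: on WHITE (5,7): turn R to N, flip to black, move to (4,7). |black|=7
Step 9: on WHITE (4,7): turn R to E, flip to black, move to (4,8). |black|=8
Step 10: on BLACK (4,8): turn L to N, flip to white, move to (3,8). |black|=7
Step 11: on WHITE (3,8): turn R to E, flip to black, move to (3,9). |black|=8
Step 12: on WHITE (3,9): turn R to S, flip to black, move to (4,9). |black|=9
Step 13: on WHITE (4,9): turn R to W, flip to black, move to (4,8). |black|=10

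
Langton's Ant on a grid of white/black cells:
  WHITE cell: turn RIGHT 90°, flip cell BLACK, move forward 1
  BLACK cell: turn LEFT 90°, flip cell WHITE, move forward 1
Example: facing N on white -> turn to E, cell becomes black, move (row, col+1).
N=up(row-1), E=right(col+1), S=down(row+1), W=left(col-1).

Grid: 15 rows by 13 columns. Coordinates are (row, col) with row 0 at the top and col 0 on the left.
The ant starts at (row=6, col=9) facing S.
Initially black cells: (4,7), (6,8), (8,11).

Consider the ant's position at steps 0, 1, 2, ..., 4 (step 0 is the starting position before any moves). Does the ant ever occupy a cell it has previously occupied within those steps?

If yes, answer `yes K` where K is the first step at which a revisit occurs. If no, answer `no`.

Step 1: on WHITE (6,9): turn R to W, flip to black, move to (6,8). |black|=4 — new cell
Step 2: on BLACK (6,8): turn L to S, flip to white, move to (7,8). |black|=3 — new cell
Step 3: on WHITE (7,8): turn R to W, flip to black, move to (7,7). |black|=4 — new cell
Step 4: on WHITE (7,7): turn R to N, flip to black, move to (6,7). |black|=5 — new cell
No revisit within 4 steps.

Answer: no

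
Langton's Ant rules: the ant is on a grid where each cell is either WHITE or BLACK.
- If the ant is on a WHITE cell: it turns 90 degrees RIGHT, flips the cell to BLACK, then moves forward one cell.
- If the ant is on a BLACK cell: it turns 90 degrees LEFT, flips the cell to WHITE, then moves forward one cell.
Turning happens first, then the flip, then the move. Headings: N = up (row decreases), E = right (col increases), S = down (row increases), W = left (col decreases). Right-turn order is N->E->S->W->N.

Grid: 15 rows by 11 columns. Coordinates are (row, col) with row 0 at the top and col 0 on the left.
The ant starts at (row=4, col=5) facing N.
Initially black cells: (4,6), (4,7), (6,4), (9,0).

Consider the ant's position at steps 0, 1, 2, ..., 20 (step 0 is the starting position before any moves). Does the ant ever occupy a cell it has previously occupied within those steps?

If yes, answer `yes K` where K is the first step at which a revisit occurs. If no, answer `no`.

Step 1: on WHITE (4,5): turn R to E, flip to black, move to (4,6). |black|=5 — new cell
Step 2: on BLACK (4,6): turn L to N, flip to white, move to (3,6). |black|=4 — new cell
Step 3: on WHITE (3,6): turn R to E, flip to black, move to (3,7). |black|=5 — new cell
Step 4: on WHITE (3,7): turn R to S, flip to black, move to (4,7). |black|=6 — new cell
Step 5: on BLACK (4,7): turn L to E, flip to white, move to (4,8). |black|=5 — new cell
Step 6: on WHITE (4,8): turn R to S, flip to black, move to (5,8). |black|=6 — new cell
Step 7: on WHITE (5,8): turn R to W, flip to black, move to (5,7). |black|=7 — new cell
Step 8: on WHITE (5,7): turn R to N, flip to black, move to (4,7). |black|=8 — REVISIT

Answer: yes 8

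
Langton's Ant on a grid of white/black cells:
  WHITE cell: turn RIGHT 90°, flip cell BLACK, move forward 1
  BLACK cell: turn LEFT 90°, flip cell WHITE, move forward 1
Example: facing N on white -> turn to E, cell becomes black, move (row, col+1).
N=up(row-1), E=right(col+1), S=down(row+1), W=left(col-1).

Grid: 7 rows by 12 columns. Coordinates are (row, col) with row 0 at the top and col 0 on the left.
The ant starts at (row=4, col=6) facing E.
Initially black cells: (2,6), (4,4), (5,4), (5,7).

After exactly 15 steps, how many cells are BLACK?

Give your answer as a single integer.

Step 1: on WHITE (4,6): turn R to S, flip to black, move to (5,6). |black|=5
Step 2: on WHITE (5,6): turn R to W, flip to black, move to (5,5). |black|=6
Step 3: on WHITE (5,5): turn R to N, flip to black, move to (4,5). |black|=7
Step 4: on WHITE (4,5): turn R to E, flip to black, move to (4,6). |black|=8
Step 5: on BLACK (4,6): turn L to N, flip to white, move to (3,6). |black|=7
Step 6: on WHITE (3,6): turn R to E, flip to black, move to (3,7). |black|=8
Step 7: on WHITE (3,7): turn R to S, flip to black, move to (4,7). |black|=9
Step 8: on WHITE (4,7): turn R to W, flip to black, move to (4,6). |black|=10
Step 9: on WHITE (4,6): turn R to N, flip to black, move to (3,6). |black|=11
Step 10: on BLACK (3,6): turn L to W, flip to white, move to (3,5). |black|=10
Step 11: on WHITE (3,5): turn R to N, flip to black, move to (2,5). |black|=11
Step 12: on WHITE (2,5): turn R to E, flip to black, move to (2,6). |black|=12
Step 13: on BLACK (2,6): turn L to N, flip to white, move to (1,6). |black|=11
Step 14: on WHITE (1,6): turn R to E, flip to black, move to (1,7). |black|=12
Step 15: on WHITE (1,7): turn R to S, flip to black, move to (2,7). |black|=13

Answer: 13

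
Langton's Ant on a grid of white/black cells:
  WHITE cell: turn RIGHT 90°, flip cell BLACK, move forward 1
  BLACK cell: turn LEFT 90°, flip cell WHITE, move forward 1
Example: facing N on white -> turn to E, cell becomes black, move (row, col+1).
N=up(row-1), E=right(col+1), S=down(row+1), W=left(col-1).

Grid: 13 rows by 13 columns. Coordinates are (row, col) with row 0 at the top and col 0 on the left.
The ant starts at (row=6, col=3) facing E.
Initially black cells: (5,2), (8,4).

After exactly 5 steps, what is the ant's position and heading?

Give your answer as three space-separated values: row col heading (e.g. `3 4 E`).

Answer: 5 3 N

Derivation:
Step 1: on WHITE (6,3): turn R to S, flip to black, move to (7,3). |black|=3
Step 2: on WHITE (7,3): turn R to W, flip to black, move to (7,2). |black|=4
Step 3: on WHITE (7,2): turn R to N, flip to black, move to (6,2). |black|=5
Step 4: on WHITE (6,2): turn R to E, flip to black, move to (6,3). |black|=6
Step 5: on BLACK (6,3): turn L to N, flip to white, move to (5,3). |black|=5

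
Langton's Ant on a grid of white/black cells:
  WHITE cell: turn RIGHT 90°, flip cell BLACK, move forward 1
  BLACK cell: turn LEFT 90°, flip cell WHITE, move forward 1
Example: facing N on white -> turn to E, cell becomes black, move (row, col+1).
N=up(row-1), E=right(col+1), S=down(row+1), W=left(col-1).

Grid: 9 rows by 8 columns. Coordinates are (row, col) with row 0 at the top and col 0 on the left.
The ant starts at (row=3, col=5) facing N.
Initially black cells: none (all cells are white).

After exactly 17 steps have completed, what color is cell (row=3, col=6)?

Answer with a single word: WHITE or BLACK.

Step 1: on WHITE (3,5): turn R to E, flip to black, move to (3,6). |black|=1
Step 2: on WHITE (3,6): turn R to S, flip to black, move to (4,6). |black|=2
Step 3: on WHITE (4,6): turn R to W, flip to black, move to (4,5). |black|=3
Step 4: on WHITE (4,5): turn R to N, flip to black, move to (3,5). |black|=4
Step 5: on BLACK (3,5): turn L to W, flip to white, move to (3,4). |black|=3
Step 6: on WHITE (3,4): turn R to N, flip to black, move to (2,4). |black|=4
Step 7: on WHITE (2,4): turn R to E, flip to black, move to (2,5). |black|=5
Step 8: on WHITE (2,5): turn R to S, flip to black, move to (3,5). |black|=6
Step 9: on WHITE (3,5): turn R to W, flip to black, move to (3,4). |black|=7
Step 10: on BLACK (3,4): turn L to S, flip to white, move to (4,4). |black|=6
Step 11: on WHITE (4,4): turn R to W, flip to black, move to (4,3). |black|=7
Step 12: on WHITE (4,3): turn R to N, flip to black, move to (3,3). |black|=8
Step 13: on WHITE (3,3): turn R to E, flip to black, move to (3,4). |black|=9
Step 14: on WHITE (3,4): turn R to S, flip to black, move to (4,4). |black|=10
Step 15: on BLACK (4,4): turn L to E, flip to white, move to (4,5). |black|=9
Step 16: on BLACK (4,5): turn L to N, flip to white, move to (3,5). |black|=8
Step 17: on BLACK (3,5): turn L to W, flip to white, move to (3,4). |black|=7

Answer: BLACK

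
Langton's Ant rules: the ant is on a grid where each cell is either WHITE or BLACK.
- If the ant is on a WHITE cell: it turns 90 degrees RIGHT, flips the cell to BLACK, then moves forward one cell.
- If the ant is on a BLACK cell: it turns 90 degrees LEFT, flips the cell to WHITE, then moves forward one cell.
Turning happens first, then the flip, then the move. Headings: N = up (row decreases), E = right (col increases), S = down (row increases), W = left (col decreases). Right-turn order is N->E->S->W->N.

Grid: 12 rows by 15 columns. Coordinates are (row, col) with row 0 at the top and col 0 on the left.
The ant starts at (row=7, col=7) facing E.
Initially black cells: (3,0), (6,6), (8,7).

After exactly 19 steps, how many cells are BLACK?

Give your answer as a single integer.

Step 1: on WHITE (7,7): turn R to S, flip to black, move to (8,7). |black|=4
Step 2: on BLACK (8,7): turn L to E, flip to white, move to (8,8). |black|=3
Step 3: on WHITE (8,8): turn R to S, flip to black, move to (9,8). |black|=4
Step 4: on WHITE (9,8): turn R to W, flip to black, move to (9,7). |black|=5
Step 5: on WHITE (9,7): turn R to N, flip to black, move to (8,7). |black|=6
Step 6: on WHITE (8,7): turn R to E, flip to black, move to (8,8). |black|=7
Step 7: on BLACK (8,8): turn L to N, flip to white, move to (7,8). |black|=6
Step 8: on WHITE (7,8): turn R to E, flip to black, move to (7,9). |black|=7
Step 9: on WHITE (7,9): turn R to S, flip to black, move to (8,9). |black|=8
Step 10: on WHITE (8,9): turn R to W, flip to black, move to (8,8). |black|=9
Step 11: on WHITE (8,8): turn R to N, flip to black, move to (7,8). |black|=10
Step 12: on BLACK (7,8): turn L to W, flip to white, move to (7,7). |black|=9
Step 13: on BLACK (7,7): turn L to S, flip to white, move to (8,7). |black|=8
Step 14: on BLACK (8,7): turn L to E, flip to white, move to (8,8). |black|=7
Step 15: on BLACK (8,8): turn L to N, flip to white, move to (7,8). |black|=6
Step 16: on WHITE (7,8): turn R to E, flip to black, move to (7,9). |black|=7
Step 17: on BLACK (7,9): turn L to N, flip to white, move to (6,9). |black|=6
Step 18: on WHITE (6,9): turn R to E, flip to black, move to (6,10). |black|=7
Step 19: on WHITE (6,10): turn R to S, flip to black, move to (7,10). |black|=8

Answer: 8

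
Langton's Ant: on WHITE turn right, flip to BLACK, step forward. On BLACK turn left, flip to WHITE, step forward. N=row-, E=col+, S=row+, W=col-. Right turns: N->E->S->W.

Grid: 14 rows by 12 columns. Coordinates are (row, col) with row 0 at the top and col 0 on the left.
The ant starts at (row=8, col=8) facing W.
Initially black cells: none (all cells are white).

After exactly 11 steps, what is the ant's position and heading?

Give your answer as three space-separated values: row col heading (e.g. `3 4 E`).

Step 1: on WHITE (8,8): turn R to N, flip to black, move to (7,8). |black|=1
Step 2: on WHITE (7,8): turn R to E, flip to black, move to (7,9). |black|=2
Step 3: on WHITE (7,9): turn R to S, flip to black, move to (8,9). |black|=3
Step 4: on WHITE (8,9): turn R to W, flip to black, move to (8,8). |black|=4
Step 5: on BLACK (8,8): turn L to S, flip to white, move to (9,8). |black|=3
Step 6: on WHITE (9,8): turn R to W, flip to black, move to (9,7). |black|=4
Step 7: on WHITE (9,7): turn R to N, flip to black, move to (8,7). |black|=5
Step 8: on WHITE (8,7): turn R to E, flip to black, move to (8,8). |black|=6
Step 9: on WHITE (8,8): turn R to S, flip to black, move to (9,8). |black|=7
Step 10: on BLACK (9,8): turn L to E, flip to white, move to (9,9). |black|=6
Step 11: on WHITE (9,9): turn R to S, flip to black, move to (10,9). |black|=7

Answer: 10 9 S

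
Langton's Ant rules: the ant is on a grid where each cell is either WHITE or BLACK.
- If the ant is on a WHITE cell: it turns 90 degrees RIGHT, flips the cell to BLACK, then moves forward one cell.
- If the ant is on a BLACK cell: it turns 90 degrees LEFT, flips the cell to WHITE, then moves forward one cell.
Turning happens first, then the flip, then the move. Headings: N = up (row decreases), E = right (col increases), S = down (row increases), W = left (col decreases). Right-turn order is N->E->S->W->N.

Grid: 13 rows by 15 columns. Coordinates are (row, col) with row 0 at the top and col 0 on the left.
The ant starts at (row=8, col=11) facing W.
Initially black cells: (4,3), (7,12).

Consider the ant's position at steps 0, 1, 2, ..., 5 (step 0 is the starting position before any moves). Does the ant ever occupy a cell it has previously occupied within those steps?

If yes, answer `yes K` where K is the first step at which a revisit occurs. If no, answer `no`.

Step 1: on WHITE (8,11): turn R to N, flip to black, move to (7,11). |black|=3 — new cell
Step 2: on WHITE (7,11): turn R to E, flip to black, move to (7,12). |black|=4 — new cell
Step 3: on BLACK (7,12): turn L to N, flip to white, move to (6,12). |black|=3 — new cell
Step 4: on WHITE (6,12): turn R to E, flip to black, move to (6,13). |black|=4 — new cell
Step 5: on WHITE (6,13): turn R to S, flip to black, move to (7,13). |black|=5 — new cell
No revisit within 5 steps.

Answer: no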